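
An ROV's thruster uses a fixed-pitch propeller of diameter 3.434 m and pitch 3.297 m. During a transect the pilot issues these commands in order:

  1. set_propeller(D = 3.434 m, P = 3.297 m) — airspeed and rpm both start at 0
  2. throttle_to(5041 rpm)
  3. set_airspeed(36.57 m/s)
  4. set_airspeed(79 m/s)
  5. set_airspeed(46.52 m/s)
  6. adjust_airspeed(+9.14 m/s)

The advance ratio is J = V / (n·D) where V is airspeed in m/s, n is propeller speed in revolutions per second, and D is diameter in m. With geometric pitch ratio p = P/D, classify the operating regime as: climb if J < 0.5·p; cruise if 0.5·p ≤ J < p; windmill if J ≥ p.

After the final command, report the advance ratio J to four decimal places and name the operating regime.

set_propeller: D = 3.434 m, P = 3.297 m (p = P/D = 0.960105); state ← (V=0, rpm=0)
throttle_to(5041): rpm ← 5041
set_airspeed(36.57): V ← 36.57 m/s
set_airspeed(79): V ← 79 m/s
set_airspeed(46.52): V ← 46.52 m/s
adjust_airspeed(+9.14): V ← 46.52 +9.14 = 55.66 m/s
final state: V = 55.66 m/s, rpm = 5041 → n = rpm/60 = 84.016667 rev/s
J = V / (n·D) = 55.66 / (84.016667 × 3.434) = 0.192920
regime bands: climb J<0.4801 | cruise [0.4801, 0.9601) | windmill J≥0.9601
J = 0.1929 → climb

J = 0.1929, regime = climb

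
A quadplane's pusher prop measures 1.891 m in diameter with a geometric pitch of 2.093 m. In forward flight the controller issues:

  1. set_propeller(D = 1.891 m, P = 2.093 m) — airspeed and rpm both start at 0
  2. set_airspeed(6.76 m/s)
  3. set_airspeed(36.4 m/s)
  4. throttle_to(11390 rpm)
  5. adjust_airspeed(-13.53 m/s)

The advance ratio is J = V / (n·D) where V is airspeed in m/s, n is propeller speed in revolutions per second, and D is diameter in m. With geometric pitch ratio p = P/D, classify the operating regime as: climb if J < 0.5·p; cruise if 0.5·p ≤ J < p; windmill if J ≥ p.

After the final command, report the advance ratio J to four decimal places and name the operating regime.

set_propeller: D = 1.891 m, P = 2.093 m (p = P/D = 1.106822); state ← (V=0, rpm=0)
set_airspeed(6.76): V ← 6.76 m/s
set_airspeed(36.4): V ← 36.4 m/s
throttle_to(11390): rpm ← 11390
adjust_airspeed(-13.53): V ← 36.4 -13.53 = 22.87 m/s
final state: V = 22.87 m/s, rpm = 11390 → n = rpm/60 = 189.833333 rev/s
J = V / (n·D) = 22.87 / (189.833333 × 1.891) = 0.063709
regime bands: climb J<0.5534 | cruise [0.5534, 1.1068) | windmill J≥1.1068
J = 0.0637 → climb

J = 0.0637, regime = climb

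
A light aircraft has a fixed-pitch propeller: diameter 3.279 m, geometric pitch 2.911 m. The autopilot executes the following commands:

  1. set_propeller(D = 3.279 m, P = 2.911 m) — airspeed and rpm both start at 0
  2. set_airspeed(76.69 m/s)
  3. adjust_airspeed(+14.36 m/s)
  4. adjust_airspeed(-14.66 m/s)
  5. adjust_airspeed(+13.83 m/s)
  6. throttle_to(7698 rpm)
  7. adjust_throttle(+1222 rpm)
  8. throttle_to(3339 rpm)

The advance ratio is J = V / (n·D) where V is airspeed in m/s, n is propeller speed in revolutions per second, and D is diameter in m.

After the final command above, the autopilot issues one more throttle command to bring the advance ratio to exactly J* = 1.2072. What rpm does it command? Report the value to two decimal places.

set_propeller: D = 3.279 m, P = 2.911 m (p = P/D = 0.887771); state ← (V=0, rpm=0)
set_airspeed(76.69): V ← 76.69 m/s
adjust_airspeed(+14.36): V ← 76.69 +14.36 = 91.05 m/s
adjust_airspeed(-14.66): V ← 91.05 -14.66 = 76.39 m/s
adjust_airspeed(+13.83): V ← 76.39 +13.83 = 90.22 m/s
throttle_to(7698): rpm ← 7698
adjust_throttle(+1222): rpm ← 7698 +1222 = 8920
throttle_to(3339): rpm ← 3339
final state: V = 90.22 m/s, rpm = 3339 → n = rpm/60 = 55.650000 rev/s
target J* = 1.2072; solve J* = V/(n·D) for n: n = V/(J*·D) = 90.22/(1.2072 × 3.279) = 22.791987 rev/s
rpm = 60·n = 1367.519191

rpm = 1367.52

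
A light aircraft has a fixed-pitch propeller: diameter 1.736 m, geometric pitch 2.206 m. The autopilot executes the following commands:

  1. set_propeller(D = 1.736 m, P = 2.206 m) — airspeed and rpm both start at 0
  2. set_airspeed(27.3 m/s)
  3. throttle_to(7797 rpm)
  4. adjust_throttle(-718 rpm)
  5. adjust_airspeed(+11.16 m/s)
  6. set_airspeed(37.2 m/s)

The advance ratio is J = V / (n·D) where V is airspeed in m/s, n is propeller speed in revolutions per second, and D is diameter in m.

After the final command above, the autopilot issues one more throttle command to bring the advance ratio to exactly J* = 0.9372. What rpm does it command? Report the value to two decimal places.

set_propeller: D = 1.736 m, P = 2.206 m (p = P/D = 1.270737); state ← (V=0, rpm=0)
set_airspeed(27.3): V ← 27.3 m/s
throttle_to(7797): rpm ← 7797
adjust_throttle(-718): rpm ← 7797 -718 = 7079
adjust_airspeed(+11.16): V ← 27.3 +11.16 = 38.46 m/s
set_airspeed(37.2): V ← 37.2 m/s
final state: V = 37.2 m/s, rpm = 7079 → n = rpm/60 = 117.983333 rev/s
target J* = 0.9372; solve J* = V/(n·D) for n: n = V/(J*·D) = 37.2/(0.9372 × 1.736) = 22.864459 rev/s
rpm = 60·n = 1371.867569

rpm = 1371.87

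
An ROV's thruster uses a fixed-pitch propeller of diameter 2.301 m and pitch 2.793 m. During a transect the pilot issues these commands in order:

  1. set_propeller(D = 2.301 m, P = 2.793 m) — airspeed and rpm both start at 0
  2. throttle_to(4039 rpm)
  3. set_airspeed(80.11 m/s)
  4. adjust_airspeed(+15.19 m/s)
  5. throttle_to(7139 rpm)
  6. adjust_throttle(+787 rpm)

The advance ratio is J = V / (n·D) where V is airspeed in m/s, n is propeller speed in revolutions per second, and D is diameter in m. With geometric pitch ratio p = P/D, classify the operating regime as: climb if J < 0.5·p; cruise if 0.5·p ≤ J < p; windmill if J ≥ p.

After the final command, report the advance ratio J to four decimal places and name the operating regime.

J = 0.3135, regime = climb

set_propeller: D = 2.301 m, P = 2.793 m (p = P/D = 1.213820); state ← (V=0, rpm=0)
throttle_to(4039): rpm ← 4039
set_airspeed(80.11): V ← 80.11 m/s
adjust_airspeed(+15.19): V ← 80.11 +15.19 = 95.3 m/s
throttle_to(7139): rpm ← 7139
adjust_throttle(+787): rpm ← 7139 +787 = 7926
final state: V = 95.3 m/s, rpm = 7926 → n = rpm/60 = 132.100000 rev/s
J = V / (n·D) = 95.3 / (132.100000 × 2.301) = 0.313526
regime bands: climb J<0.6069 | cruise [0.6069, 1.2138) | windmill J≥1.2138
J = 0.3135 → climb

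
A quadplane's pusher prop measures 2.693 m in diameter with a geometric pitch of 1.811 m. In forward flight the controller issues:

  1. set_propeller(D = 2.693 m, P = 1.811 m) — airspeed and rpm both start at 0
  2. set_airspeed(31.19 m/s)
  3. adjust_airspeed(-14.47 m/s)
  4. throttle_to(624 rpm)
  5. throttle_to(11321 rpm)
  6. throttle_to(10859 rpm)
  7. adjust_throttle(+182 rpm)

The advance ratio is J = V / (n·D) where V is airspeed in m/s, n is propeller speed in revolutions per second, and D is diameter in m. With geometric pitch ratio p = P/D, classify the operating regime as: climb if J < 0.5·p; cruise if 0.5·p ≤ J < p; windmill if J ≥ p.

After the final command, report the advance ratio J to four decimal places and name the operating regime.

J = 0.0337, regime = climb

set_propeller: D = 2.693 m, P = 1.811 m (p = P/D = 0.672484); state ← (V=0, rpm=0)
set_airspeed(31.19): V ← 31.19 m/s
adjust_airspeed(-14.47): V ← 31.19 -14.47 = 16.72 m/s
throttle_to(624): rpm ← 624
throttle_to(11321): rpm ← 11321
throttle_to(10859): rpm ← 10859
adjust_throttle(+182): rpm ← 10859 +182 = 11041
final state: V = 16.72 m/s, rpm = 11041 → n = rpm/60 = 184.016667 rev/s
J = V / (n·D) = 16.72 / (184.016667 × 2.693) = 0.033740
regime bands: climb J<0.3362 | cruise [0.3362, 0.6725) | windmill J≥0.6725
J = 0.0337 → climb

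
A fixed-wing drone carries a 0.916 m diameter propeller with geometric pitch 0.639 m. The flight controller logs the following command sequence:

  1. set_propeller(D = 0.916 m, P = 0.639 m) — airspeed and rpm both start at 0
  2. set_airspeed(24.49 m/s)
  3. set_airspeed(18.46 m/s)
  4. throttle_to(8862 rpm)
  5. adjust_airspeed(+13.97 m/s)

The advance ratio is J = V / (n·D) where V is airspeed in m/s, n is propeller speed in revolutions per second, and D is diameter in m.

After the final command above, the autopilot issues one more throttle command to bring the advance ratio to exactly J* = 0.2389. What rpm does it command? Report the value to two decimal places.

rpm = 8891.74

set_propeller: D = 0.916 m, P = 0.639 m (p = P/D = 0.697598); state ← (V=0, rpm=0)
set_airspeed(24.49): V ← 24.49 m/s
set_airspeed(18.46): V ← 18.46 m/s
throttle_to(8862): rpm ← 8862
adjust_airspeed(+13.97): V ← 18.46 +13.97 = 32.43 m/s
final state: V = 32.43 m/s, rpm = 8862 → n = rpm/60 = 147.700000 rev/s
target J* = 0.2389; solve J* = V/(n·D) for n: n = V/(J*·D) = 32.43/(0.2389 × 0.916) = 148.195605 rev/s
rpm = 60·n = 8891.736324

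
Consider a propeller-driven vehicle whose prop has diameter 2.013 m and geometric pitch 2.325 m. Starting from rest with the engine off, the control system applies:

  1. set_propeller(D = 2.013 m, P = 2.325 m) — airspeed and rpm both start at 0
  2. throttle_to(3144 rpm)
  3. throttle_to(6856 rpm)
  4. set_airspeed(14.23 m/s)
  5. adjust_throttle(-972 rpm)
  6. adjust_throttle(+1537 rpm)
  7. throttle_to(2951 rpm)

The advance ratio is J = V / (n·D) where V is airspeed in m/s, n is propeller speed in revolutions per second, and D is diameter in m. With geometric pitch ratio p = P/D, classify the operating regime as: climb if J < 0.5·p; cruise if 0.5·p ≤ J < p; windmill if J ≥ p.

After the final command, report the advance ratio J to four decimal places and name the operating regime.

set_propeller: D = 2.013 m, P = 2.325 m (p = P/D = 1.154993); state ← (V=0, rpm=0)
throttle_to(3144): rpm ← 3144
throttle_to(6856): rpm ← 6856
set_airspeed(14.23): V ← 14.23 m/s
adjust_throttle(-972): rpm ← 6856 -972 = 5884
adjust_throttle(+1537): rpm ← 5884 +1537 = 7421
throttle_to(2951): rpm ← 2951
final state: V = 14.23 m/s, rpm = 2951 → n = rpm/60 = 49.183333 rev/s
J = V / (n·D) = 14.23 / (49.183333 × 2.013) = 0.143729
regime bands: climb J<0.5775 | cruise [0.5775, 1.1550) | windmill J≥1.1550
J = 0.1437 → climb

J = 0.1437, regime = climb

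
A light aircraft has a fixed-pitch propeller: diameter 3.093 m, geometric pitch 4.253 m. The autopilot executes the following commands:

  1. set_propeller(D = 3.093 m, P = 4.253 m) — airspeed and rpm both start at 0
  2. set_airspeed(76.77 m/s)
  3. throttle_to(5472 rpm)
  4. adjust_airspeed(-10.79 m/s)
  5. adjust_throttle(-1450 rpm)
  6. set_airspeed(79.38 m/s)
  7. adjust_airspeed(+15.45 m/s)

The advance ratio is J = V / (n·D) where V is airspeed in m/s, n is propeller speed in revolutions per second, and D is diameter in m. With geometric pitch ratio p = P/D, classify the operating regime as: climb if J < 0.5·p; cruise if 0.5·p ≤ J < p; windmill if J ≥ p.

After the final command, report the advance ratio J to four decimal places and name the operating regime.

J = 0.4574, regime = climb

set_propeller: D = 3.093 m, P = 4.253 m (p = P/D = 1.375040); state ← (V=0, rpm=0)
set_airspeed(76.77): V ← 76.77 m/s
throttle_to(5472): rpm ← 5472
adjust_airspeed(-10.79): V ← 76.77 -10.79 = 65.98 m/s
adjust_throttle(-1450): rpm ← 5472 -1450 = 4022
set_airspeed(79.38): V ← 79.38 m/s
adjust_airspeed(+15.45): V ← 79.38 +15.45 = 94.83 m/s
final state: V = 94.83 m/s, rpm = 4022 → n = rpm/60 = 67.033333 rev/s
J = V / (n·D) = 94.83 / (67.033333 × 3.093) = 0.457378
regime bands: climb J<0.6875 | cruise [0.6875, 1.3750) | windmill J≥1.3750
J = 0.4574 → climb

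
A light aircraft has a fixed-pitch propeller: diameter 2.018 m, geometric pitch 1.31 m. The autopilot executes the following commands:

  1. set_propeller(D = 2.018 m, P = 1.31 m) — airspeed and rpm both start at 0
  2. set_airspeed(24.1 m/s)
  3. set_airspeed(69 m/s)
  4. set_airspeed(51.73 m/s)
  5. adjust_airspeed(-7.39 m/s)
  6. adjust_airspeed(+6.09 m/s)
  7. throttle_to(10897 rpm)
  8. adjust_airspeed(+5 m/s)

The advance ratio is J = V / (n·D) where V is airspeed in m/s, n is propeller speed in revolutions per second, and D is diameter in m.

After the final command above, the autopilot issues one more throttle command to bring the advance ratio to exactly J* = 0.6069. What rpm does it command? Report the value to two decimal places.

rpm = 2715.55

set_propeller: D = 2.018 m, P = 1.31 m (p = P/D = 0.649158); state ← (V=0, rpm=0)
set_airspeed(24.1): V ← 24.1 m/s
set_airspeed(69): V ← 69 m/s
set_airspeed(51.73): V ← 51.73 m/s
adjust_airspeed(-7.39): V ← 51.73 -7.39 = 44.34 m/s
adjust_airspeed(+6.09): V ← 44.34 +6.09 = 50.43 m/s
throttle_to(10897): rpm ← 10897
adjust_airspeed(+5): V ← 50.43 +5 = 55.43 m/s
final state: V = 55.43 m/s, rpm = 10897 → n = rpm/60 = 181.616667 rev/s
target J* = 0.6069; solve J* = V/(n·D) for n: n = V/(J*·D) = 55.43/(0.6069 × 2.018) = 45.259169 rev/s
rpm = 60·n = 2715.550162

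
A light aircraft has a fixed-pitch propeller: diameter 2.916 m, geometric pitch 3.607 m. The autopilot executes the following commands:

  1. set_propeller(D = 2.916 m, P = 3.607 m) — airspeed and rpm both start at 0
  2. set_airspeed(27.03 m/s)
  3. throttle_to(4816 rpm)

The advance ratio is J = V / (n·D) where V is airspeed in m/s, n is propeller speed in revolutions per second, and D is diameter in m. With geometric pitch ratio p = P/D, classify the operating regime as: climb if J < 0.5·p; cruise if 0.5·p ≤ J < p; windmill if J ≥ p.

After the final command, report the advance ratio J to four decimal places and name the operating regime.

J = 0.1155, regime = climb

set_propeller: D = 2.916 m, P = 3.607 m (p = P/D = 1.236968); state ← (V=0, rpm=0)
set_airspeed(27.03): V ← 27.03 m/s
throttle_to(4816): rpm ← 4816
final state: V = 27.03 m/s, rpm = 4816 → n = rpm/60 = 80.266667 rev/s
J = V / (n·D) = 27.03 / (80.266667 × 2.916) = 0.115484
regime bands: climb J<0.6185 | cruise [0.6185, 1.2370) | windmill J≥1.2370
J = 0.1155 → climb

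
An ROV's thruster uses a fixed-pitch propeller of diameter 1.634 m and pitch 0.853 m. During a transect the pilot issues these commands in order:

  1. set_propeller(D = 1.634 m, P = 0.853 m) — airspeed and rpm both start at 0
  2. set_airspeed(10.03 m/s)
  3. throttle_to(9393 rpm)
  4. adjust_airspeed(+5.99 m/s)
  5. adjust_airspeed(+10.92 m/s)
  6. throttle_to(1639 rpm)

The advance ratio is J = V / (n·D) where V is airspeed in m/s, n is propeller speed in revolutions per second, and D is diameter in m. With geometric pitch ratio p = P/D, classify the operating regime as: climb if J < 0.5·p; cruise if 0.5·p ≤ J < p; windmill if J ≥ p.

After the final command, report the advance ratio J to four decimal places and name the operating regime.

J = 0.6036, regime = windmill

set_propeller: D = 1.634 m, P = 0.853 m (p = P/D = 0.522032); state ← (V=0, rpm=0)
set_airspeed(10.03): V ← 10.03 m/s
throttle_to(9393): rpm ← 9393
adjust_airspeed(+5.99): V ← 10.03 +5.99 = 16.02 m/s
adjust_airspeed(+10.92): V ← 16.02 +10.92 = 26.94 m/s
throttle_to(1639): rpm ← 1639
final state: V = 26.94 m/s, rpm = 1639 → n = rpm/60 = 27.316667 rev/s
J = V / (n·D) = 26.94 / (27.316667 × 1.634) = 0.603556
regime bands: climb J<0.2610 | cruise [0.2610, 0.5220) | windmill J≥0.5220
J = 0.6036 → windmill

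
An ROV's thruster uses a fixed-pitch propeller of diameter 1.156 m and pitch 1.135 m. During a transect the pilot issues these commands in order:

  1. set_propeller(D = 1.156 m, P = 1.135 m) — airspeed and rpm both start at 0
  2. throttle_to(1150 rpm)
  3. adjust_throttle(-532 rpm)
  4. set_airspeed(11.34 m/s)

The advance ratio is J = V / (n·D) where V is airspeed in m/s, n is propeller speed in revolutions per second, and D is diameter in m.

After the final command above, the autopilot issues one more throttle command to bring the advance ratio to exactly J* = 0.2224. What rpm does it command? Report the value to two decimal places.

rpm = 2646.50

set_propeller: D = 1.156 m, P = 1.135 m (p = P/D = 0.981834); state ← (V=0, rpm=0)
throttle_to(1150): rpm ← 1150
adjust_throttle(-532): rpm ← 1150 -532 = 618
set_airspeed(11.34): V ← 11.34 m/s
final state: V = 11.34 m/s, rpm = 618 → n = rpm/60 = 10.300000 rev/s
target J* = 0.2224; solve J* = V/(n·D) for n: n = V/(J*·D) = 11.34/(0.2224 × 1.156) = 44.108312 rev/s
rpm = 60·n = 2646.498718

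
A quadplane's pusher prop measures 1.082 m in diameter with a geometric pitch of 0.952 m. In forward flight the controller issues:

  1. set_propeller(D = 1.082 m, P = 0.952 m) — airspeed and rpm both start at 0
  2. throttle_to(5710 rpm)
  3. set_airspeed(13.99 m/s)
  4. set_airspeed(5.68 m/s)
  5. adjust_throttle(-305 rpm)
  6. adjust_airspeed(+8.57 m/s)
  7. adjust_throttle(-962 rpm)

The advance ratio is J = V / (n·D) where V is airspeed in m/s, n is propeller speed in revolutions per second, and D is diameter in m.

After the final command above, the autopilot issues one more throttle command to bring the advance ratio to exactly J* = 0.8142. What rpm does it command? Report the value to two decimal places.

rpm = 970.53

set_propeller: D = 1.082 m, P = 0.952 m (p = P/D = 0.879852); state ← (V=0, rpm=0)
throttle_to(5710): rpm ← 5710
set_airspeed(13.99): V ← 13.99 m/s
set_airspeed(5.68): V ← 5.68 m/s
adjust_throttle(-305): rpm ← 5710 -305 = 5405
adjust_airspeed(+8.57): V ← 5.68 +8.57 = 14.25 m/s
adjust_throttle(-962): rpm ← 5405 -962 = 4443
final state: V = 14.25 m/s, rpm = 4443 → n = rpm/60 = 74.050000 rev/s
target J* = 0.8142; solve J* = V/(n·D) for n: n = V/(J*·D) = 14.25/(0.8142 × 1.082) = 16.175455 rev/s
rpm = 60·n = 970.527299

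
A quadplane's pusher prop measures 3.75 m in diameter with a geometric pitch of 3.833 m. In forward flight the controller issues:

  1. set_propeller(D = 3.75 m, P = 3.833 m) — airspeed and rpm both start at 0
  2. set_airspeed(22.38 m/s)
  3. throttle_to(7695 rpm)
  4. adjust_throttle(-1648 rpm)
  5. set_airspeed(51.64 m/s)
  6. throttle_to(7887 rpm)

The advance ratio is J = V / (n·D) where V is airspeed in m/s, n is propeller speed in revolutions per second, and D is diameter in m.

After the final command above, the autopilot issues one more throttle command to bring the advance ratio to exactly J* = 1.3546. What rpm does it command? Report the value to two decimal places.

rpm = 609.95

set_propeller: D = 3.75 m, P = 3.833 m (p = P/D = 1.022133); state ← (V=0, rpm=0)
set_airspeed(22.38): V ← 22.38 m/s
throttle_to(7695): rpm ← 7695
adjust_throttle(-1648): rpm ← 7695 -1648 = 6047
set_airspeed(51.64): V ← 51.64 m/s
throttle_to(7887): rpm ← 7887
final state: V = 51.64 m/s, rpm = 7887 → n = rpm/60 = 131.450000 rev/s
target J* = 1.3546; solve J* = V/(n·D) for n: n = V/(J*·D) = 51.64/(1.3546 × 3.75) = 10.165855 rev/s
rpm = 60·n = 609.951277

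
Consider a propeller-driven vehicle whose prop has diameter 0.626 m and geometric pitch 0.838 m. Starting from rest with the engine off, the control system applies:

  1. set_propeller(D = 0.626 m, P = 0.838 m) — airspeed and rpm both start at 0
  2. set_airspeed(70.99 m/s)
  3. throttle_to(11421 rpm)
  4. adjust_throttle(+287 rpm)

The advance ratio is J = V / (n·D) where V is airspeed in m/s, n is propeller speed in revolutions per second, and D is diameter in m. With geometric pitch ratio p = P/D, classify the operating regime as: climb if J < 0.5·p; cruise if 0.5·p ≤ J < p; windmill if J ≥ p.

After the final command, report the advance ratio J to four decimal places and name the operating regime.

J = 0.5812, regime = climb

set_propeller: D = 0.626 m, P = 0.838 m (p = P/D = 1.338658); state ← (V=0, rpm=0)
set_airspeed(70.99): V ← 70.99 m/s
throttle_to(11421): rpm ← 11421
adjust_throttle(+287): rpm ← 11421 +287 = 11708
final state: V = 70.99 m/s, rpm = 11708 → n = rpm/60 = 195.133333 rev/s
J = V / (n·D) = 70.99 / (195.133333 × 0.626) = 0.581154
regime bands: climb J<0.6693 | cruise [0.6693, 1.3387) | windmill J≥1.3387
J = 0.5812 → climb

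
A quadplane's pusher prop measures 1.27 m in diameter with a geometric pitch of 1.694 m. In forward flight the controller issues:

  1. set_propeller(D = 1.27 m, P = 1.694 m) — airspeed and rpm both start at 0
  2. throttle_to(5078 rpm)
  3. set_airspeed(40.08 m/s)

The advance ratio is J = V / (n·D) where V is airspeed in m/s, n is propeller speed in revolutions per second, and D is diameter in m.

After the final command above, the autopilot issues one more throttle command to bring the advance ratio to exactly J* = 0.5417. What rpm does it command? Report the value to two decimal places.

rpm = 3495.56

set_propeller: D = 1.27 m, P = 1.694 m (p = P/D = 1.333858); state ← (V=0, rpm=0)
throttle_to(5078): rpm ← 5078
set_airspeed(40.08): V ← 40.08 m/s
final state: V = 40.08 m/s, rpm = 5078 → n = rpm/60 = 84.633333 rev/s
target J* = 0.5417; solve J* = V/(n·D) for n: n = V/(J*·D) = 40.08/(0.5417 × 1.27) = 58.259286 rev/s
rpm = 60·n = 3495.557148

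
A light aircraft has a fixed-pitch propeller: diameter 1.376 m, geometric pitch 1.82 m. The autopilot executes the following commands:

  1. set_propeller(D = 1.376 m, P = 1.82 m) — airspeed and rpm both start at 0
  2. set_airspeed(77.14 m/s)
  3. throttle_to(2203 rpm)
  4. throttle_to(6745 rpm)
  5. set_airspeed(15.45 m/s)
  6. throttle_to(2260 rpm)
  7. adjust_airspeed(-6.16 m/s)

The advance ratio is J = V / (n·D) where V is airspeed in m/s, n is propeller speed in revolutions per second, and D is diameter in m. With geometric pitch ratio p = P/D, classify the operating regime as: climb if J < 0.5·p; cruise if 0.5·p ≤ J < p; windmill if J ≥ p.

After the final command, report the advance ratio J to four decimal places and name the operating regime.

J = 0.1792, regime = climb

set_propeller: D = 1.376 m, P = 1.82 m (p = P/D = 1.322674); state ← (V=0, rpm=0)
set_airspeed(77.14): V ← 77.14 m/s
throttle_to(2203): rpm ← 2203
throttle_to(6745): rpm ← 6745
set_airspeed(15.45): V ← 15.45 m/s
throttle_to(2260): rpm ← 2260
adjust_airspeed(-6.16): V ← 15.45 -6.16 = 9.29 m/s
final state: V = 9.29 m/s, rpm = 2260 → n = rpm/60 = 37.666667 rev/s
J = V / (n·D) = 9.29 / (37.666667 × 1.376) = 0.179242
regime bands: climb J<0.6613 | cruise [0.6613, 1.3227) | windmill J≥1.3227
J = 0.1792 → climb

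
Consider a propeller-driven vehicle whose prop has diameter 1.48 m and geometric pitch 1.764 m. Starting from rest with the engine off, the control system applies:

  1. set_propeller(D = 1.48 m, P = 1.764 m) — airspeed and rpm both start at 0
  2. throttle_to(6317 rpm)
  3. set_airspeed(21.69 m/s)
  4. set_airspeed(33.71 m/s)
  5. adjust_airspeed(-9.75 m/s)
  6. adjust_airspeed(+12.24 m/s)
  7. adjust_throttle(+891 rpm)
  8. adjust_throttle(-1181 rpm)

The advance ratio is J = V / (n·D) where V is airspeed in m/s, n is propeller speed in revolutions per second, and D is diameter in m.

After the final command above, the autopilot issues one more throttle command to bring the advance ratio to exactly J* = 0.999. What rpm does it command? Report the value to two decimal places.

set_propeller: D = 1.48 m, P = 1.764 m (p = P/D = 1.191892); state ← (V=0, rpm=0)
throttle_to(6317): rpm ← 6317
set_airspeed(21.69): V ← 21.69 m/s
set_airspeed(33.71): V ← 33.71 m/s
adjust_airspeed(-9.75): V ← 33.71 -9.75 = 23.96 m/s
adjust_airspeed(+12.24): V ← 23.96 +12.24 = 36.2 m/s
adjust_throttle(+891): rpm ← 6317 +891 = 7208
adjust_throttle(-1181): rpm ← 7208 -1181 = 6027
final state: V = 36.2 m/s, rpm = 6027 → n = rpm/60 = 100.450000 rev/s
target J* = 0.999; solve J* = V/(n·D) for n: n = V/(J*·D) = 36.2/(0.999 × 1.48) = 24.483943 rev/s
rpm = 60·n = 1469.036604

rpm = 1469.04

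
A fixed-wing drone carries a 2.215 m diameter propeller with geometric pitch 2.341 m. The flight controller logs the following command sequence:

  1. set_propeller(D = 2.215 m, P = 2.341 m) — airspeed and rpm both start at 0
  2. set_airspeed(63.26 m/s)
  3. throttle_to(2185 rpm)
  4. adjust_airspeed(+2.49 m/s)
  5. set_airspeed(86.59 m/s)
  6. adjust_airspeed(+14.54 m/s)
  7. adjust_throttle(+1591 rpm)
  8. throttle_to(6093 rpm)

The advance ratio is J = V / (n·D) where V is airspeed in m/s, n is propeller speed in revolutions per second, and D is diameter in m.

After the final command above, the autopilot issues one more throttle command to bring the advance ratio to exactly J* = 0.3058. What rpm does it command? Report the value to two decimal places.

rpm = 8958.19

set_propeller: D = 2.215 m, P = 2.341 m (p = P/D = 1.056885); state ← (V=0, rpm=0)
set_airspeed(63.26): V ← 63.26 m/s
throttle_to(2185): rpm ← 2185
adjust_airspeed(+2.49): V ← 63.26 +2.49 = 65.75 m/s
set_airspeed(86.59): V ← 86.59 m/s
adjust_airspeed(+14.54): V ← 86.59 +14.54 = 101.13 m/s
adjust_throttle(+1591): rpm ← 2185 +1591 = 3776
throttle_to(6093): rpm ← 6093
final state: V = 101.13 m/s, rpm = 6093 → n = rpm/60 = 101.550000 rev/s
target J* = 0.3058; solve J* = V/(n·D) for n: n = V/(J*·D) = 101.13/(0.3058 × 2.215) = 149.303090 rev/s
rpm = 60·n = 8958.185391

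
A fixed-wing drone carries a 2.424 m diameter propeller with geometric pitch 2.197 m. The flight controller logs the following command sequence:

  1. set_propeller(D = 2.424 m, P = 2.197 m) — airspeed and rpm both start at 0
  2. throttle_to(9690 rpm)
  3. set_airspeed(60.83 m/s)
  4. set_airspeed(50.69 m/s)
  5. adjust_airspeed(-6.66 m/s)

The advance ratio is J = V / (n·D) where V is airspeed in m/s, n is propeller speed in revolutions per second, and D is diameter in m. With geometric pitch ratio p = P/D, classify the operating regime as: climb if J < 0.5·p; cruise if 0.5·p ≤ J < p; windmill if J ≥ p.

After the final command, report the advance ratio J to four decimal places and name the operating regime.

J = 0.1125, regime = climb

set_propeller: D = 2.424 m, P = 2.197 m (p = P/D = 0.906353); state ← (V=0, rpm=0)
throttle_to(9690): rpm ← 9690
set_airspeed(60.83): V ← 60.83 m/s
set_airspeed(50.69): V ← 50.69 m/s
adjust_airspeed(-6.66): V ← 50.69 -6.66 = 44.03 m/s
final state: V = 44.03 m/s, rpm = 9690 → n = rpm/60 = 161.500000 rev/s
J = V / (n·D) = 44.03 / (161.500000 × 2.424) = 0.112472
regime bands: climb J<0.4532 | cruise [0.4532, 0.9064) | windmill J≥0.9064
J = 0.1125 → climb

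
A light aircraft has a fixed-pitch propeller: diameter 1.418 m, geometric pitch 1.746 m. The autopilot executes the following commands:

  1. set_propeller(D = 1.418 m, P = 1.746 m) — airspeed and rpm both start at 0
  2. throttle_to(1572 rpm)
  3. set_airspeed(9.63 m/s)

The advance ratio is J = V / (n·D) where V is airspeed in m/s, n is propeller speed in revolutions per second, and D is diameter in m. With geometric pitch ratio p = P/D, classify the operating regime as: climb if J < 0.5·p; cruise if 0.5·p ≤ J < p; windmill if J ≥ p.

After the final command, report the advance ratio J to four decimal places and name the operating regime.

set_propeller: D = 1.418 m, P = 1.746 m (p = P/D = 1.231312); state ← (V=0, rpm=0)
throttle_to(1572): rpm ← 1572
set_airspeed(9.63): V ← 9.63 m/s
final state: V = 9.63 m/s, rpm = 1572 → n = rpm/60 = 26.200000 rev/s
J = V / (n·D) = 9.63 / (26.200000 × 1.418) = 0.259208
regime bands: climb J<0.6157 | cruise [0.6157, 1.2313) | windmill J≥1.2313
J = 0.2592 → climb

J = 0.2592, regime = climb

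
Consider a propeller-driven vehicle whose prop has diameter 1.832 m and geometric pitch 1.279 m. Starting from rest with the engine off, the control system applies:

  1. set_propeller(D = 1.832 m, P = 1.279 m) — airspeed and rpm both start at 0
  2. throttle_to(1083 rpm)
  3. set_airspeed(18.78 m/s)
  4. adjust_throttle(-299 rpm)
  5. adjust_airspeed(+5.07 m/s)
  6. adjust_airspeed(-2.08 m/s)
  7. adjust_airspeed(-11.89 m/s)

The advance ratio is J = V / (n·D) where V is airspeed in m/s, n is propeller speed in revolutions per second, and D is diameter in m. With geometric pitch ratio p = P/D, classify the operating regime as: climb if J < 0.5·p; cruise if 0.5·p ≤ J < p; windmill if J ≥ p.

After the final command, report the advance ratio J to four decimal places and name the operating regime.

set_propeller: D = 1.832 m, P = 1.279 m (p = P/D = 0.698144); state ← (V=0, rpm=0)
throttle_to(1083): rpm ← 1083
set_airspeed(18.78): V ← 18.78 m/s
adjust_throttle(-299): rpm ← 1083 -299 = 784
adjust_airspeed(+5.07): V ← 18.78 +5.07 = 23.85 m/s
adjust_airspeed(-2.08): V ← 23.85 -2.08 = 21.77 m/s
adjust_airspeed(-11.89): V ← 21.77 -11.89 = 9.88 m/s
final state: V = 9.88 m/s, rpm = 784 → n = rpm/60 = 13.066667 rev/s
J = V / (n·D) = 9.88 / (13.066667 × 1.832) = 0.412731
regime bands: climb J<0.3491 | cruise [0.3491, 0.6981) | windmill J≥0.6981
J = 0.4127 → cruise

J = 0.4127, regime = cruise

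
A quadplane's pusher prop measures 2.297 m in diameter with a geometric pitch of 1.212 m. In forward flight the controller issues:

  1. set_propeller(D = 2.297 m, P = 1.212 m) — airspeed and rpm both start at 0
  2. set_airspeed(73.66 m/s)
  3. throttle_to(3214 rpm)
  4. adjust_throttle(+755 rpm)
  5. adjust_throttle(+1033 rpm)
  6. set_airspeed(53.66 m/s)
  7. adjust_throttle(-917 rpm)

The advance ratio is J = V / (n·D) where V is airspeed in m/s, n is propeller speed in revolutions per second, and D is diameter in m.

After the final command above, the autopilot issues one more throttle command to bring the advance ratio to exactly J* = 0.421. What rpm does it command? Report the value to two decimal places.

set_propeller: D = 2.297 m, P = 1.212 m (p = P/D = 0.527645); state ← (V=0, rpm=0)
set_airspeed(73.66): V ← 73.66 m/s
throttle_to(3214): rpm ← 3214
adjust_throttle(+755): rpm ← 3214 +755 = 3969
adjust_throttle(+1033): rpm ← 3969 +1033 = 5002
set_airspeed(53.66): V ← 53.66 m/s
adjust_throttle(-917): rpm ← 5002 -917 = 4085
final state: V = 53.66 m/s, rpm = 4085 → n = rpm/60 = 68.083333 rev/s
target J* = 0.421; solve J* = V/(n·D) for n: n = V/(J*·D) = 53.66/(0.421 × 2.297) = 55.489087 rev/s
rpm = 60·n = 3329.345206

rpm = 3329.35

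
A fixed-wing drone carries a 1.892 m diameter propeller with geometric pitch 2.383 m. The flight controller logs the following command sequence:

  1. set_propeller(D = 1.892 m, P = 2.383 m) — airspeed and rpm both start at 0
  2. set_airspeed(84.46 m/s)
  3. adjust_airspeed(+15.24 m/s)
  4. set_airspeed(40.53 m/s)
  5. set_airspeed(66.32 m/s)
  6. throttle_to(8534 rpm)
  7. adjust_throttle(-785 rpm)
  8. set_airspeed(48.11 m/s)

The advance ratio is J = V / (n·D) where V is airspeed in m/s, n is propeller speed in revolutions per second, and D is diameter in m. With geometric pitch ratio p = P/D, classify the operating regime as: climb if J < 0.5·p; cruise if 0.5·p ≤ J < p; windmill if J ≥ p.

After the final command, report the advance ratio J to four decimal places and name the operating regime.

set_propeller: D = 1.892 m, P = 2.383 m (p = P/D = 1.259514); state ← (V=0, rpm=0)
set_airspeed(84.46): V ← 84.46 m/s
adjust_airspeed(+15.24): V ← 84.46 +15.24 = 99.7 m/s
set_airspeed(40.53): V ← 40.53 m/s
set_airspeed(66.32): V ← 66.32 m/s
throttle_to(8534): rpm ← 8534
adjust_throttle(-785): rpm ← 8534 -785 = 7749
set_airspeed(48.11): V ← 48.11 m/s
final state: V = 48.11 m/s, rpm = 7749 → n = rpm/60 = 129.150000 rev/s
J = V / (n·D) = 48.11 / (129.150000 × 1.892) = 0.196888
regime bands: climb J<0.6298 | cruise [0.6298, 1.2595) | windmill J≥1.2595
J = 0.1969 → climb

J = 0.1969, regime = climb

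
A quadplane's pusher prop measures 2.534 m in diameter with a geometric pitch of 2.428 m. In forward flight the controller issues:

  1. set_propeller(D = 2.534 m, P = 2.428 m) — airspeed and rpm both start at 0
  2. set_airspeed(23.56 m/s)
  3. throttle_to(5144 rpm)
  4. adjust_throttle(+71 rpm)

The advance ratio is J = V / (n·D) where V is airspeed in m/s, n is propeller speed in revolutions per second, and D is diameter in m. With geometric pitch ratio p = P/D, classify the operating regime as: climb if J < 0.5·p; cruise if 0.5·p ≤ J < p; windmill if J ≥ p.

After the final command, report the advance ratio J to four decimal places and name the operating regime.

set_propeller: D = 2.534 m, P = 2.428 m (p = P/D = 0.958169); state ← (V=0, rpm=0)
set_airspeed(23.56): V ← 23.56 m/s
throttle_to(5144): rpm ← 5144
adjust_throttle(+71): rpm ← 5144 +71 = 5215
final state: V = 23.56 m/s, rpm = 5215 → n = rpm/60 = 86.916667 rev/s
J = V / (n·D) = 23.56 / (86.916667 × 2.534) = 0.106971
regime bands: climb J<0.4791 | cruise [0.4791, 0.9582) | windmill J≥0.9582
J = 0.1070 → climb

J = 0.1070, regime = climb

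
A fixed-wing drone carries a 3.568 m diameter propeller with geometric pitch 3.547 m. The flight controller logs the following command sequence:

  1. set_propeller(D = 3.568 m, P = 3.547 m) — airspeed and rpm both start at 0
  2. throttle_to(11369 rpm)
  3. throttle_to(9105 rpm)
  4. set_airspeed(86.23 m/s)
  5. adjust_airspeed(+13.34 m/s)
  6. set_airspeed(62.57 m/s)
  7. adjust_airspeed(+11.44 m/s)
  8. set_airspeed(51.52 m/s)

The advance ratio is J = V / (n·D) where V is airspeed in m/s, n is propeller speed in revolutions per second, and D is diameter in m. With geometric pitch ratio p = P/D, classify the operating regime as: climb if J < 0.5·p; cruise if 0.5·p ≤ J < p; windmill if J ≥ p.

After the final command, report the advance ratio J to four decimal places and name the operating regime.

set_propeller: D = 3.568 m, P = 3.547 m (p = P/D = 0.994114); state ← (V=0, rpm=0)
throttle_to(11369): rpm ← 11369
throttle_to(9105): rpm ← 9105
set_airspeed(86.23): V ← 86.23 m/s
adjust_airspeed(+13.34): V ← 86.23 +13.34 = 99.57 m/s
set_airspeed(62.57): V ← 62.57 m/s
adjust_airspeed(+11.44): V ← 62.57 +11.44 = 74.01 m/s
set_airspeed(51.52): V ← 51.52 m/s
final state: V = 51.52 m/s, rpm = 9105 → n = rpm/60 = 151.750000 rev/s
J = V / (n·D) = 51.52 / (151.750000 × 3.568) = 0.095153
regime bands: climb J<0.4971 | cruise [0.4971, 0.9941) | windmill J≥0.9941
J = 0.0952 → climb

J = 0.0952, regime = climb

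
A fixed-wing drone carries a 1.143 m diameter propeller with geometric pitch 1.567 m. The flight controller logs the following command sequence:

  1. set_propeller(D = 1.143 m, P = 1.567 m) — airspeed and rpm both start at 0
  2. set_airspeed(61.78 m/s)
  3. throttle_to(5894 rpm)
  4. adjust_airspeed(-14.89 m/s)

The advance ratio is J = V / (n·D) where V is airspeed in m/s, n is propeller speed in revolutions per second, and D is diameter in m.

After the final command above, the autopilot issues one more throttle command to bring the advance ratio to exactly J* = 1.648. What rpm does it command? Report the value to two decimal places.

rpm = 1493.58

set_propeller: D = 1.143 m, P = 1.567 m (p = P/D = 1.370954); state ← (V=0, rpm=0)
set_airspeed(61.78): V ← 61.78 m/s
throttle_to(5894): rpm ← 5894
adjust_airspeed(-14.89): V ← 61.78 -14.89 = 46.89 m/s
final state: V = 46.89 m/s, rpm = 5894 → n = rpm/60 = 98.233333 rev/s
target J* = 1.648; solve J* = V/(n·D) for n: n = V/(J*·D) = 46.89/(1.648 × 1.143) = 24.892975 rev/s
rpm = 60·n = 1493.578473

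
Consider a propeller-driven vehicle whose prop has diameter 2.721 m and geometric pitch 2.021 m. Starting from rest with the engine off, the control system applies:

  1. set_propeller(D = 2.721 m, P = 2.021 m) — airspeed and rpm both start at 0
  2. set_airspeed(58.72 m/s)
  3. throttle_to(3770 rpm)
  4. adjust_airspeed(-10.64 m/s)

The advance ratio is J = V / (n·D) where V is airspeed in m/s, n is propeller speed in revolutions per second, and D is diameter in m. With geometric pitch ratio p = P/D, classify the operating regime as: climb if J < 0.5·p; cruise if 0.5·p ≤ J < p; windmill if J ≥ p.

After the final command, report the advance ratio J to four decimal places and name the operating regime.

J = 0.2812, regime = climb

set_propeller: D = 2.721 m, P = 2.021 m (p = P/D = 0.742742); state ← (V=0, rpm=0)
set_airspeed(58.72): V ← 58.72 m/s
throttle_to(3770): rpm ← 3770
adjust_airspeed(-10.64): V ← 58.72 -10.64 = 48.08 m/s
final state: V = 48.08 m/s, rpm = 3770 → n = rpm/60 = 62.833333 rev/s
J = V / (n·D) = 48.08 / (62.833333 × 2.721) = 0.281220
regime bands: climb J<0.3714 | cruise [0.3714, 0.7427) | windmill J≥0.7427
J = 0.2812 → climb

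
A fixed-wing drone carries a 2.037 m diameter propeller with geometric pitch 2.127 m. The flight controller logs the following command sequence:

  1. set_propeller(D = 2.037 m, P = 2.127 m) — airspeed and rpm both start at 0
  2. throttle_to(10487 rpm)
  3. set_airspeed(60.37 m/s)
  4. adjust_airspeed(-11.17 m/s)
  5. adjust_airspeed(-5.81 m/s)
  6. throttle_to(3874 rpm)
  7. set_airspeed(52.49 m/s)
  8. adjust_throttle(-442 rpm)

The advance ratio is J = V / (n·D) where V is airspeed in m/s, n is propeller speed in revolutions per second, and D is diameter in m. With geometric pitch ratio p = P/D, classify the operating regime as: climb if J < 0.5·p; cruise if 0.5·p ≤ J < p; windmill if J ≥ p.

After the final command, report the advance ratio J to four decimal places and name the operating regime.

set_propeller: D = 2.037 m, P = 2.127 m (p = P/D = 1.044183); state ← (V=0, rpm=0)
throttle_to(10487): rpm ← 10487
set_airspeed(60.37): V ← 60.37 m/s
adjust_airspeed(-11.17): V ← 60.37 -11.17 = 49.2 m/s
adjust_airspeed(-5.81): V ← 49.2 -5.81 = 43.39 m/s
throttle_to(3874): rpm ← 3874
set_airspeed(52.49): V ← 52.49 m/s
adjust_throttle(-442): rpm ← 3874 -442 = 3432
final state: V = 52.49 m/s, rpm = 3432 → n = rpm/60 = 57.200000 rev/s
J = V / (n·D) = 52.49 / (57.200000 × 2.037) = 0.450495
regime bands: climb J<0.5221 | cruise [0.5221, 1.0442) | windmill J≥1.0442
J = 0.4505 → climb

J = 0.4505, regime = climb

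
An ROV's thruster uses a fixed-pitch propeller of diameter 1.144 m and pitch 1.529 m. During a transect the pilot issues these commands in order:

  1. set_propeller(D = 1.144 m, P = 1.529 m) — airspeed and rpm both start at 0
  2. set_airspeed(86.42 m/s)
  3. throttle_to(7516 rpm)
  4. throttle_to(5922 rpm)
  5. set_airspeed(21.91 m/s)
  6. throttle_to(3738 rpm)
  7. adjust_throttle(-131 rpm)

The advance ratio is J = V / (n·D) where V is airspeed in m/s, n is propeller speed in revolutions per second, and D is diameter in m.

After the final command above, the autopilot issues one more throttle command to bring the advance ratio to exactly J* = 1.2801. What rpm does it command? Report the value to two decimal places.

rpm = 897.68

set_propeller: D = 1.144 m, P = 1.529 m (p = P/D = 1.336538); state ← (V=0, rpm=0)
set_airspeed(86.42): V ← 86.42 m/s
throttle_to(7516): rpm ← 7516
throttle_to(5922): rpm ← 5922
set_airspeed(21.91): V ← 21.91 m/s
throttle_to(3738): rpm ← 3738
adjust_throttle(-131): rpm ← 3738 -131 = 3607
final state: V = 21.91 m/s, rpm = 3607 → n = rpm/60 = 60.116667 rev/s
target J* = 1.2801; solve J* = V/(n·D) for n: n = V/(J*·D) = 21.91/(1.2801 × 1.144) = 14.961408 rev/s
rpm = 60·n = 897.684458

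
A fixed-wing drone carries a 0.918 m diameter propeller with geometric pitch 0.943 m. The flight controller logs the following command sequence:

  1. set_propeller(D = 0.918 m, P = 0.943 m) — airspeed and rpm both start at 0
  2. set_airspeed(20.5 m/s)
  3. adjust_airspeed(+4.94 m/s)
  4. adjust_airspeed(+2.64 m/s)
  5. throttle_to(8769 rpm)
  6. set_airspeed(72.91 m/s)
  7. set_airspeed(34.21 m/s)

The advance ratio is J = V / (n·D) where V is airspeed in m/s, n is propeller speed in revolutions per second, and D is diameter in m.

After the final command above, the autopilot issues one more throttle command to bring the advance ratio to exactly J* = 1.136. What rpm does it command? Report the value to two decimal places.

set_propeller: D = 0.918 m, P = 0.943 m (p = P/D = 1.027233); state ← (V=0, rpm=0)
set_airspeed(20.5): V ← 20.5 m/s
adjust_airspeed(+4.94): V ← 20.5 +4.94 = 25.44 m/s
adjust_airspeed(+2.64): V ← 25.44 +2.64 = 28.08 m/s
throttle_to(8769): rpm ← 8769
set_airspeed(72.91): V ← 72.91 m/s
set_airspeed(34.21): V ← 34.21 m/s
final state: V = 34.21 m/s, rpm = 8769 → n = rpm/60 = 146.150000 rev/s
target J* = 1.136; solve J* = V/(n·D) for n: n = V/(J*·D) = 34.21/(1.136 × 0.918) = 32.804397 rev/s
rpm = 60·n = 1968.263831

rpm = 1968.26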